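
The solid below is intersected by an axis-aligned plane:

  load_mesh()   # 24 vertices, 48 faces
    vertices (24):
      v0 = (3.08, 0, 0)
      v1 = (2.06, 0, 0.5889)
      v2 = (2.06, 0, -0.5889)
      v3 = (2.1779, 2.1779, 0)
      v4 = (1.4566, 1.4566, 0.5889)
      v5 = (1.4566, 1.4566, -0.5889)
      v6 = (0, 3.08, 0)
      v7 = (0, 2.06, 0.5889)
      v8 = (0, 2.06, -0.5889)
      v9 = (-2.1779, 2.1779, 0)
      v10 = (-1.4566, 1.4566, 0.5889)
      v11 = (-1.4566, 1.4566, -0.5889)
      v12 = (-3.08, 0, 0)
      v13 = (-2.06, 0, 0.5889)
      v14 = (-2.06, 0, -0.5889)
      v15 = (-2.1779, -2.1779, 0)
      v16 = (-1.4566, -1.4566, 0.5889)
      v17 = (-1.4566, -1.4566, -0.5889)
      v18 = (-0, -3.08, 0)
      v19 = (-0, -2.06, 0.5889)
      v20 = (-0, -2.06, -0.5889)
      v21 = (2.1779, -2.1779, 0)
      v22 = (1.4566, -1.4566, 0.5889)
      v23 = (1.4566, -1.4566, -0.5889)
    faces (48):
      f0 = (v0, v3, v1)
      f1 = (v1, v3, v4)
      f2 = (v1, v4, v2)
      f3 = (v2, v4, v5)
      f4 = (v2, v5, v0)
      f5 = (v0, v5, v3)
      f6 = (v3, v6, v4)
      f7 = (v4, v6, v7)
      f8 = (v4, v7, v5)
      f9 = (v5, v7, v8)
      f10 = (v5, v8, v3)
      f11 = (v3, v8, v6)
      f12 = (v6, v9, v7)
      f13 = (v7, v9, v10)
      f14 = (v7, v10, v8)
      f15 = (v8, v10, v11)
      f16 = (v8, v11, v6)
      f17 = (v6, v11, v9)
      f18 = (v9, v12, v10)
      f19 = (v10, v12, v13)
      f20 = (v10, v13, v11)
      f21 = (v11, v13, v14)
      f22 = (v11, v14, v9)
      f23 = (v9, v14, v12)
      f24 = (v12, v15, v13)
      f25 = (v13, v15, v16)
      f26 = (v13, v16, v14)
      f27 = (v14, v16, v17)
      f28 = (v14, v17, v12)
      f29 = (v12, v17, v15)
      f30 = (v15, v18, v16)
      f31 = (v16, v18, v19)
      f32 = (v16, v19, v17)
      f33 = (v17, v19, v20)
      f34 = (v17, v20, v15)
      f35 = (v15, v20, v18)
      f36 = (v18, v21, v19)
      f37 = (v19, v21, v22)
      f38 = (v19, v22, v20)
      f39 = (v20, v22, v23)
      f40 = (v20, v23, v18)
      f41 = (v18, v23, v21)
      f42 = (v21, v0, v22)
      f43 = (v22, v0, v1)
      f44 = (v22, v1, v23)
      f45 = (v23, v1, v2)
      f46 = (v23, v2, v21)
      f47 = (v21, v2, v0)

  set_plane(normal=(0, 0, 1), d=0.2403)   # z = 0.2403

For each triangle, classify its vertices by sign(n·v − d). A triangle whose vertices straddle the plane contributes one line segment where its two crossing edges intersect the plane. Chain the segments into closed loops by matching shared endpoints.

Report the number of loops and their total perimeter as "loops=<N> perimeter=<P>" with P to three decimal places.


loops=2 perimeter=28.923

Straddling triangles (32 of 48):
  (v0,v3,v1) [--+] → (2.12979, 1.28921, 0.2403)–(2.66379, 0, 0.2403)  len=1.3954
  (v1,v3,v4) [+-+] → (2.12979, 1.28921, 0.2403)–(1.88357, 1.88357, 0.2403)  len=0.6433
  (v1,v4,v2) [++-] → (1.63519, 1.02548, 0.2403)–(2.06, 0, 0.2403)  len=1.1100
  (v2,v4,v5) [-+-] → (1.63519, 1.02548, 0.2403)–(1.4566, 1.4566, 0.2403)  len=0.4666
  (v3,v6,v4) [--+] → (0.594364, 2.41757, 0.2403)–(1.88357, 1.88357, 0.2403)  len=1.3954
  (v4,v6,v7) [+-+] → (0.594364, 2.41757, 0.2403)–(0, 2.66379, 0.2403)  len=0.6433
  (v4,v7,v5) [++-] → (0.431118, 1.88141, 0.2403)–(1.4566, 1.4566, 0.2403)  len=1.1100
  (v5,v7,v8) [-+-] → (0.431118, 1.88141, 0.2403)–(0, 2.06, 0.2403)  len=0.4666
  (v6,v9,v7) [--+] → (-1.28921, 2.12979, 0.2403)–(0, 2.66379, 0.2403)  len=1.3954
  (v7,v9,v10) [+-+] → (-1.28921, 2.12979, 0.2403)–(-1.88357, 1.88357, 0.2403)  len=0.6433
  (v7,v10,v8) [++-] → (-1.02548, 1.63519, 0.2403)–(0, 2.06, 0.2403)  len=1.1100
  (v8,v10,v11) [-+-] → (-1.02548, 1.63519, 0.2403)–(-1.4566, 1.4566, 0.2403)  len=0.4666
  (v9,v12,v10) [--+] → (-2.41757, 0.594364, 0.2403)–(-1.88357, 1.88357, 0.2403)  len=1.3954
  (v10,v12,v13) [+-+] → (-2.41757, 0.594364, 0.2403)–(-2.66379, 0, 0.2403)  len=0.6433
  (v10,v13,v11) [++-] → (-1.88141, 0.431118, 0.2403)–(-1.4566, 1.4566, 0.2403)  len=1.1100
  (v11,v13,v14) [-+-] → (-1.88141, 0.431118, 0.2403)–(-2.06, 0, 0.2403)  len=0.4666
  (v12,v15,v13) [--+] → (-2.12979, -1.28921, 0.2403)–(-2.66379, 0, 0.2403)  len=1.3954
  (v13,v15,v16) [+-+] → (-2.12979, -1.28921, 0.2403)–(-1.88357, -1.88357, 0.2403)  len=0.6433
  (v13,v16,v14) [++-] → (-1.63519, -1.02548, 0.2403)–(-2.06, 0, 0.2403)  len=1.1100
  (v14,v16,v17) [-+-] → (-1.63519, -1.02548, 0.2403)–(-1.4566, -1.4566, 0.2403)  len=0.4666
  (v15,v18,v16) [--+] → (-0.594364, -2.41757, 0.2403)–(-1.88357, -1.88357, 0.2403)  len=1.3954
  (v16,v18,v19) [+-+] → (-0.594364, -2.41757, 0.2403)–(0, -2.66379, 0.2403)  len=0.6433
  (v16,v19,v17) [++-] → (-0.431118, -1.88141, 0.2403)–(-1.4566, -1.4566, 0.2403)  len=1.1100
  (v17,v19,v20) [-+-] → (-0.431118, -1.88141, 0.2403)–(0, -2.06, 0.2403)  len=0.4666
  (v18,v21,v19) [--+] → (1.28921, -2.12979, 0.2403)–(0, -2.66379, 0.2403)  len=1.3954
  (v19,v21,v22) [+-+] → (1.28921, -2.12979, 0.2403)–(1.88357, -1.88357, 0.2403)  len=0.6433
  (v19,v22,v20) [++-] → (1.02548, -1.63519, 0.2403)–(0, -2.06, 0.2403)  len=1.1100
  (v20,v22,v23) [-+-] → (1.02548, -1.63519, 0.2403)–(1.4566, -1.4566, 0.2403)  len=0.4666
  (v21,v0,v22) [--+] → (2.41757, -0.594364, 0.2403)–(1.88357, -1.88357, 0.2403)  len=1.3954
  (v22,v0,v1) [+-+] → (2.41757, -0.594364, 0.2403)–(2.66379, 0, 0.2403)  len=0.6433
  (v22,v1,v23) [++-] → (1.88141, -0.431118, 0.2403)–(1.4566, -1.4566, 0.2403)  len=1.1100
  (v23,v1,v2) [-+-] → (1.88141, -0.431118, 0.2403)–(2.06, 0, 0.2403)  len=0.4666

Chained into 2 loop(s):
  loop 1: 16 segments, perimeter = 16.3102
  loop 2: 16 segments, perimeter = 12.6131
Total perimeter = 28.923


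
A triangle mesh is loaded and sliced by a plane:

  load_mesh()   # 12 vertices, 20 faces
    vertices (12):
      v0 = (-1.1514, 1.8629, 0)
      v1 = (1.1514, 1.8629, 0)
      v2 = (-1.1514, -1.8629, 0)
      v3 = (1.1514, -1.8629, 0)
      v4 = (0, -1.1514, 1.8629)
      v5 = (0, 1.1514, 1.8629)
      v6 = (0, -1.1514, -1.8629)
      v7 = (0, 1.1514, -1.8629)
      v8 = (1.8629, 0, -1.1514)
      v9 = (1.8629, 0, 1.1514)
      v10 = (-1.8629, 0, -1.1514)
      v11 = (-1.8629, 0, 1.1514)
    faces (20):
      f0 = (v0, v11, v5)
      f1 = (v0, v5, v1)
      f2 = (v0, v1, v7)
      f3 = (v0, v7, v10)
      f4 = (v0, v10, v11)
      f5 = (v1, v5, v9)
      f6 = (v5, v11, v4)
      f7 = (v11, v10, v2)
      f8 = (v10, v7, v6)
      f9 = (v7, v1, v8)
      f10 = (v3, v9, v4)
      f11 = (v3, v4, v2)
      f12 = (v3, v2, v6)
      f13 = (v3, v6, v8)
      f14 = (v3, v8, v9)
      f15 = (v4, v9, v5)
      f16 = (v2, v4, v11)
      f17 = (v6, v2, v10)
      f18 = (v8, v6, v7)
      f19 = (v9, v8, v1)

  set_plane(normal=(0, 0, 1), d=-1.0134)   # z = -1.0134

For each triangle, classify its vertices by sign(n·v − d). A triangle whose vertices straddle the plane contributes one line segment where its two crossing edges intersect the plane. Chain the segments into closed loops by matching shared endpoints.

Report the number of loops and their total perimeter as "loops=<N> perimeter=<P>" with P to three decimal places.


loops=1 perimeter=10.142

Straddling triangles (10 of 20):
  (v0,v1,v7) [++-] → (0.525049, 1.47585, -1.0134)–(-0.525049, 1.47585, -1.0134)  len=1.0501
  (v0,v7,v10) [+--] → (-0.525049, 1.47585, -1.0134)–(-1.77762, 0.223276, -1.0134)  len=1.7714
  (v0,v10,v11) [+-+] → (-1.77762, 0.223276, -1.0134)–(-1.8629, 0, -1.0134)  len=0.2390
  (v11,v10,v2) [+-+] → (-1.8629, 0, -1.0134)–(-1.77762, -0.223276, -1.0134)  len=0.2390
  (v7,v1,v8) [-+-] → (0.525049, 1.47585, -1.0134)–(1.77762, 0.223276, -1.0134)  len=1.7714
  (v3,v2,v6) [++-] → (-0.525049, -1.47585, -1.0134)–(0.525049, -1.47585, -1.0134)  len=1.0501
  (v3,v6,v8) [+--] → (0.525049, -1.47585, -1.0134)–(1.77762, -0.223276, -1.0134)  len=1.7714
  (v3,v8,v9) [+-+] → (1.77762, -0.223276, -1.0134)–(1.8629, 0, -1.0134)  len=0.2390
  (v6,v2,v10) [-+-] → (-0.525049, -1.47585, -1.0134)–(-1.77762, -0.223276, -1.0134)  len=1.7714
  (v9,v8,v1) [+-+] → (1.8629, 0, -1.0134)–(1.77762, 0.223276, -1.0134)  len=0.2390

Chained into 1 loop(s):
  loop 1: 10 segments, perimeter = 10.1419
Total perimeter = 10.142


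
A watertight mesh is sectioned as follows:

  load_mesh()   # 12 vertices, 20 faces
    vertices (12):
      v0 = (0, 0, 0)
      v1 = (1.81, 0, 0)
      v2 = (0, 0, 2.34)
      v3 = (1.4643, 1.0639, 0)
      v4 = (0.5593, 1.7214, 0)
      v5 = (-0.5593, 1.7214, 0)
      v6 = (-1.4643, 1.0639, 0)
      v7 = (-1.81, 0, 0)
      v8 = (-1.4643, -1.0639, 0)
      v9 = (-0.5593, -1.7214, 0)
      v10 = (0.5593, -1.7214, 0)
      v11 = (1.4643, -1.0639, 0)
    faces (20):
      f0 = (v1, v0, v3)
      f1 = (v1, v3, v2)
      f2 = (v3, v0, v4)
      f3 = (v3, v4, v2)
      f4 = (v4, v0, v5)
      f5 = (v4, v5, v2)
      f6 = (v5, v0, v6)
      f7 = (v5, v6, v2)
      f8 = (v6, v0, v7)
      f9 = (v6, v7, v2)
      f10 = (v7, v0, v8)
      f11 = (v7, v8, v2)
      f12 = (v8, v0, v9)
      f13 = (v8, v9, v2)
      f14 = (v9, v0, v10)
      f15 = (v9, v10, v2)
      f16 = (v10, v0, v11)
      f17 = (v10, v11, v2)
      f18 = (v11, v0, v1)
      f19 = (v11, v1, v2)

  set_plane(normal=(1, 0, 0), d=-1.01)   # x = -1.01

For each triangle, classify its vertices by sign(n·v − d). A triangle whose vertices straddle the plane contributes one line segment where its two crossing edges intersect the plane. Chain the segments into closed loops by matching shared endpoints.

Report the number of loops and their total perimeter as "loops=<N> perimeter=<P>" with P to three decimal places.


loops=1 perimeter=6.342

Straddling triangles (8 of 20):
  (v5,v0,v6) [++-] → (-1.01, 0.733824, 0)–(-1.01, 1.39396, 0)  len=0.6601
  (v5,v6,v2) [+-+] → (-1.01, 1.39396, 0)–(-1.01, 0.733824, 0.725986)  len=0.9812
  (v6,v0,v7) [-+-] → (-1.01, 0.733824, 0)–(-1.01, 0, 0)  len=0.7338
  (v6,v7,v2) [--+] → (-1.01, 0, 1.03425)–(-1.01, 0.733824, 0.725986)  len=0.7959
  (v7,v0,v8) [-+-] → (-1.01, 0, 0)–(-1.01, -0.733824, 0)  len=0.7338
  (v7,v8,v2) [--+] → (-1.01, -0.733824, 0.725986)–(-1.01, 0, 1.03425)  len=0.7959
  (v8,v0,v9) [-++] → (-1.01, -0.733824, 0)–(-1.01, -1.39396, 0)  len=0.6601
  (v8,v9,v2) [-++] → (-1.01, -1.39396, 0)–(-1.01, -0.733824, 0.725986)  len=0.9812

Chained into 1 loop(s):
  loop 1: 8 segments, perimeter = 6.3423
Total perimeter = 6.342


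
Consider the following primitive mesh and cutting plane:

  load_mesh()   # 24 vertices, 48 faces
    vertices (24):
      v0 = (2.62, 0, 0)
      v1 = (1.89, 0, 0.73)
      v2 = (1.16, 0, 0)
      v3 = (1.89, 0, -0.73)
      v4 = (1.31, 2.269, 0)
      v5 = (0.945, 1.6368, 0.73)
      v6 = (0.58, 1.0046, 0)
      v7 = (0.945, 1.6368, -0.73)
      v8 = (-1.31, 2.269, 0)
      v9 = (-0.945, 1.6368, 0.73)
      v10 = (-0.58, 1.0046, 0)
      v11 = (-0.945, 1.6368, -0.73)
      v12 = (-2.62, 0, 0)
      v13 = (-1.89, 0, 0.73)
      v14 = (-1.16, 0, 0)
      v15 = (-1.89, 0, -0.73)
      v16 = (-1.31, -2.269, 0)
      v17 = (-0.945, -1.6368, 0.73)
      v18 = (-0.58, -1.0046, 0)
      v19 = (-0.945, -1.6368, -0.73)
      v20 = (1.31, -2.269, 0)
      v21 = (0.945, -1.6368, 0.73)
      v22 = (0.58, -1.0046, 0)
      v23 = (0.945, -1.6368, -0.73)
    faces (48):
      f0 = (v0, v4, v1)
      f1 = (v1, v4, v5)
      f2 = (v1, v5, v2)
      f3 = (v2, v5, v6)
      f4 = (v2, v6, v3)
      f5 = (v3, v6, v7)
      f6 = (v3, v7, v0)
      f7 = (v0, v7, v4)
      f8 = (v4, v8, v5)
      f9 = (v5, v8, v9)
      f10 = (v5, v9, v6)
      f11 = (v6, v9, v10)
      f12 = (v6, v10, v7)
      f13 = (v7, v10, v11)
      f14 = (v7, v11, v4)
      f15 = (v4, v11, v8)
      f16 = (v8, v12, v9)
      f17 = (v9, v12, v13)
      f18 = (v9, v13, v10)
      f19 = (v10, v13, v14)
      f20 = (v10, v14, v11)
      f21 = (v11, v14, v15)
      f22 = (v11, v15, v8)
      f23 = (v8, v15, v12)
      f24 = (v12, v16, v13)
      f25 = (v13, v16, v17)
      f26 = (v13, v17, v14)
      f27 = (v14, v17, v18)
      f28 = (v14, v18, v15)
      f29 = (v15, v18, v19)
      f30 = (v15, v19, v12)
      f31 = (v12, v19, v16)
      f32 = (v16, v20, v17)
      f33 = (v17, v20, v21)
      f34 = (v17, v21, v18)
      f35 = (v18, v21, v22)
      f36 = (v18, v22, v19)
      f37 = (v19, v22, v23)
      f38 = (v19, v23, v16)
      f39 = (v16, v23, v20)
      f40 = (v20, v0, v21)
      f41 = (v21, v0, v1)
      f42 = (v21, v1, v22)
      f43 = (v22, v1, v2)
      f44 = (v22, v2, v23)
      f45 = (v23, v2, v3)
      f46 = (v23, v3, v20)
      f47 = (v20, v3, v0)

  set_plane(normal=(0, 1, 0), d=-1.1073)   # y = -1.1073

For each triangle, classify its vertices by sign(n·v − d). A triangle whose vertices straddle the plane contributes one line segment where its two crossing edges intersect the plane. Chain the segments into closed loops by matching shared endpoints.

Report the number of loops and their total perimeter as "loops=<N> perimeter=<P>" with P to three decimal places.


Straddling triangles (18 of 48):
  (v12,v16,v13) [+-+] → (-1.9807, -1.1073, 0)–(-1.60695, -1.1073, 0.373751)  len=0.5286
  (v13,v16,v17) [+--] → (-1.60695, -1.1073, 0.373751)–(-1.2507, -1.1073, 0.73)  len=0.5038
  (v13,v17,v14) [+-+] → (-1.2507, -1.1073, 0.73)–(-1.01455, -1.1073, 0.493847)  len=0.3340
  (v14,v17,v18) [+-+] → (-1.01455, -1.1073, 0.493847)–(-0.639294, -1.1073, 0.118587)  len=0.5307
  (v15,v18,v19) [++-] → (-0.639294, -1.1073, -0.118587)–(-1.2507, -1.1073, -0.73)  len=0.8647
  (v15,v19,v12) [+-+] → (-1.2507, -1.1073, -0.73)–(-1.48686, -1.1073, -0.493847)  len=0.3340
  (v12,v19,v16) [+--] → (-1.48686, -1.1073, -0.493847)–(-1.9807, -1.1073, 0)  len=0.6984
  (v17,v21,v18) [--+] → (-0.332266, -1.1073, 0.118587)–(-0.639294, -1.1073, 0.118587)  len=0.3070
  (v18,v21,v22) [+-+] → (-0.332266, -1.1073, 0.118587)–(0.639294, -1.1073, 0.118587)  len=0.9716
  (v18,v22,v19) [++-] → (0.332266, -1.1073, -0.118587)–(-0.639294, -1.1073, -0.118587)  len=0.9716
  (v19,v22,v23) [-+-] → (0.332266, -1.1073, -0.118587)–(0.639294, -1.1073, -0.118587)  len=0.3070
  (v20,v0,v21) [-+-] → (1.9807, -1.1073, 0)–(1.48686, -1.1073, 0.493847)  len=0.6984
  (v21,v0,v1) [-++] → (1.48686, -1.1073, 0.493847)–(1.2507, -1.1073, 0.73)  len=0.3340
  (v21,v1,v22) [-++] → (1.2507, -1.1073, 0.73)–(0.639294, -1.1073, 0.118587)  len=0.8647
  (v22,v2,v23) [++-] → (1.01455, -1.1073, -0.493847)–(0.639294, -1.1073, -0.118587)  len=0.5307
  (v23,v2,v3) [-++] → (1.01455, -1.1073, -0.493847)–(1.2507, -1.1073, -0.73)  len=0.3340
  (v23,v3,v20) [-+-] → (1.2507, -1.1073, -0.73)–(1.60695, -1.1073, -0.373751)  len=0.5038
  (v20,v3,v0) [-++] → (1.60695, -1.1073, -0.373751)–(1.9807, -1.1073, 0)  len=0.5286

Chained into 1 loop(s):
  loop 1: 18 segments, perimeter = 10.1453
Total perimeter = 10.145

loops=1 perimeter=10.145


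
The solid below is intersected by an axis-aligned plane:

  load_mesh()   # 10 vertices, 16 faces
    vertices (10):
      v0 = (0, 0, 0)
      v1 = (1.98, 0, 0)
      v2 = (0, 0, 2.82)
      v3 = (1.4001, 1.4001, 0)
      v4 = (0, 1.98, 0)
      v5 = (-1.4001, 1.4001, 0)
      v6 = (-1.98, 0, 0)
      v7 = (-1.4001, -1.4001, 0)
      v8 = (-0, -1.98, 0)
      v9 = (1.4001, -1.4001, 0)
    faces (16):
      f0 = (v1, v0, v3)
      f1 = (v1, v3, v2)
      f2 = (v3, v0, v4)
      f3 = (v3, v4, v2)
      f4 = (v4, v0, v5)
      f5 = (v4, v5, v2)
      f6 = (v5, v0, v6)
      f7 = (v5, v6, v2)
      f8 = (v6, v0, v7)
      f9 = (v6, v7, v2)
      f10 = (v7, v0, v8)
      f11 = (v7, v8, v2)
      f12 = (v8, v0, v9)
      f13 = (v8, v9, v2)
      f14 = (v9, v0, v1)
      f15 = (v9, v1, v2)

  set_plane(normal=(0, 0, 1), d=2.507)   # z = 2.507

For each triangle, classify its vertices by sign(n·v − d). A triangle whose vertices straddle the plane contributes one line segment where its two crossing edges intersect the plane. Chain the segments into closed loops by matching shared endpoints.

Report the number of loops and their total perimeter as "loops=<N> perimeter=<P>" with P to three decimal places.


loops=1 perimeter=1.346

Straddling triangles (8 of 16):
  (v1,v3,v2) [--+] → (0.155401, 0.155401, 2.507)–(0.219766, 0, 2.507)  len=0.1682
  (v3,v4,v2) [--+] → (0, 0.219766, 2.507)–(0.155401, 0.155401, 2.507)  len=0.1682
  (v4,v5,v2) [--+] → (-0.155401, 0.155401, 2.507)–(0, 0.219766, 2.507)  len=0.1682
  (v5,v6,v2) [--+] → (-0.219766, 0, 2.507)–(-0.155401, 0.155401, 2.507)  len=0.1682
  (v6,v7,v2) [--+] → (-0.155401, -0.155401, 2.507)–(-0.219766, 0, 2.507)  len=0.1682
  (v7,v8,v2) [--+] → (0, -0.219766, 2.507)–(-0.155401, -0.155401, 2.507)  len=0.1682
  (v8,v9,v2) [--+] → (0.155401, -0.155401, 2.507)–(0, -0.219766, 2.507)  len=0.1682
  (v9,v1,v2) [--+] → (0.219766, 0, 2.507)–(0.155401, -0.155401, 2.507)  len=0.1682

Chained into 1 loop(s):
  loop 1: 8 segments, perimeter = 1.3456
Total perimeter = 1.346


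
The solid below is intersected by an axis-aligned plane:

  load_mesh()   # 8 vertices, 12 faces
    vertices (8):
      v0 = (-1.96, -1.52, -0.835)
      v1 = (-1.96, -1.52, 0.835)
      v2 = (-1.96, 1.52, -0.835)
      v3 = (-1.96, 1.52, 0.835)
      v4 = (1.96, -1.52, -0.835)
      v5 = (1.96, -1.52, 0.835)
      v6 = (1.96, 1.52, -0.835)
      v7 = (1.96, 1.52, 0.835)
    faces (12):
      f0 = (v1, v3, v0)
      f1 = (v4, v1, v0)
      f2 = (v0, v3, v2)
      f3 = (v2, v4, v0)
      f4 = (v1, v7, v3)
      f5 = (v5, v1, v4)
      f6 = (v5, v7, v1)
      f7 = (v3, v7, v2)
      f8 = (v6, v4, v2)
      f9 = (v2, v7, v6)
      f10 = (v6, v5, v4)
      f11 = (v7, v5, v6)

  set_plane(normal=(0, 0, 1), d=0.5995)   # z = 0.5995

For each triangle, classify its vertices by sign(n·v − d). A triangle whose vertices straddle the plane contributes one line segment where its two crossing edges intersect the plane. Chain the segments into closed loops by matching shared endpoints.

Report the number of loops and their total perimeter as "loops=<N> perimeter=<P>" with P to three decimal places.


Straddling triangles (8 of 12):
  (v1,v3,v0) [++-] → (-1.96, 1.09131, 0.5995)–(-1.96, -1.52, 0.5995)  len=2.6113
  (v4,v1,v0) [-+-] → (-1.40721, -1.52, 0.5995)–(-1.96, -1.52, 0.5995)  len=0.5528
  (v0,v3,v2) [-+-] → (-1.96, 1.09131, 0.5995)–(-1.96, 1.52, 0.5995)  len=0.4287
  (v5,v1,v4) [++-] → (-1.40721, -1.52, 0.5995)–(1.96, -1.52, 0.5995)  len=3.3672
  (v3,v7,v2) [++-] → (1.40721, 1.52, 0.5995)–(-1.96, 1.52, 0.5995)  len=3.3672
  (v2,v7,v6) [-+-] → (1.40721, 1.52, 0.5995)–(1.96, 1.52, 0.5995)  len=0.5528
  (v6,v5,v4) [-+-] → (1.96, -1.09131, 0.5995)–(1.96, -1.52, 0.5995)  len=0.4287
  (v7,v5,v6) [++-] → (1.96, -1.09131, 0.5995)–(1.96, 1.52, 0.5995)  len=2.6113

Chained into 1 loop(s):
  loop 1: 8 segments, perimeter = 13.9200
Total perimeter = 13.920

loops=1 perimeter=13.920


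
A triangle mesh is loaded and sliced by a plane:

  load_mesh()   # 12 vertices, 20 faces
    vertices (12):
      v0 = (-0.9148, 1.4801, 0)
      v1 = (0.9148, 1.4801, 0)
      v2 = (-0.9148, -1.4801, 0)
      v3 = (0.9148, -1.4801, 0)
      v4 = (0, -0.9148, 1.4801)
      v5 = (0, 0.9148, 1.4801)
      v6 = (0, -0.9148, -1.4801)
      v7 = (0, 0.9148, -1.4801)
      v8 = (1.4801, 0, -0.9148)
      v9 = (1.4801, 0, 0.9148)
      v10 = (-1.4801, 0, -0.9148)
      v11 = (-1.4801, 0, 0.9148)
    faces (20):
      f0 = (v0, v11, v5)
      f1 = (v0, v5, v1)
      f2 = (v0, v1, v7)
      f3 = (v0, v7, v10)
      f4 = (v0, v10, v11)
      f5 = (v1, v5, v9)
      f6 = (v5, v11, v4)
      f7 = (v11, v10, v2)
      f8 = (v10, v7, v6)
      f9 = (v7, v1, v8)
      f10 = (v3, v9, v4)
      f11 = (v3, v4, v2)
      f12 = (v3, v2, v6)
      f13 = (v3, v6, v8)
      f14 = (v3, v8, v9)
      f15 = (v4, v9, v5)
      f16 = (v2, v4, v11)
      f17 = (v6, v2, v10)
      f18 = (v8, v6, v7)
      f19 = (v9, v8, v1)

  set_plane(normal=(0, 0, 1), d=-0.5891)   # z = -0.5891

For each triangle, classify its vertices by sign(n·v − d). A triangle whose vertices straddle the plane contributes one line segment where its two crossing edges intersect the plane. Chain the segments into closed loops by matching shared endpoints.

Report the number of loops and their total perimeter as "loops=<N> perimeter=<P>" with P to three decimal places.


loops=1 perimeter=8.578

Straddling triangles (10 of 20):
  (v0,v1,v7) [++-] → (0.550697, 1.2551, -0.5891)–(-0.550697, 1.2551, -0.5891)  len=1.1014
  (v0,v7,v10) [+--] → (-0.550697, 1.2551, -0.5891)–(-1.27883, 0.526966, -0.5891)  len=1.0297
  (v0,v10,v11) [+-+] → (-1.27883, 0.526966, -0.5891)–(-1.4801, 0, -0.5891)  len=0.5641
  (v11,v10,v2) [+-+] → (-1.4801, 0, -0.5891)–(-1.27883, -0.526966, -0.5891)  len=0.5641
  (v7,v1,v8) [-+-] → (0.550697, 1.2551, -0.5891)–(1.27883, 0.526966, -0.5891)  len=1.0297
  (v3,v2,v6) [++-] → (-0.550697, -1.2551, -0.5891)–(0.550697, -1.2551, -0.5891)  len=1.1014
  (v3,v6,v8) [+--] → (0.550697, -1.2551, -0.5891)–(1.27883, -0.526966, -0.5891)  len=1.0297
  (v3,v8,v9) [+-+] → (1.27883, -0.526966, -0.5891)–(1.4801, 0, -0.5891)  len=0.5641
  (v6,v2,v10) [-+-] → (-0.550697, -1.2551, -0.5891)–(-1.27883, -0.526966, -0.5891)  len=1.0297
  (v9,v8,v1) [+-+] → (1.4801, 0, -0.5891)–(1.27883, 0.526966, -0.5891)  len=0.5641

Chained into 1 loop(s):
  loop 1: 10 segments, perimeter = 8.5781
Total perimeter = 8.578


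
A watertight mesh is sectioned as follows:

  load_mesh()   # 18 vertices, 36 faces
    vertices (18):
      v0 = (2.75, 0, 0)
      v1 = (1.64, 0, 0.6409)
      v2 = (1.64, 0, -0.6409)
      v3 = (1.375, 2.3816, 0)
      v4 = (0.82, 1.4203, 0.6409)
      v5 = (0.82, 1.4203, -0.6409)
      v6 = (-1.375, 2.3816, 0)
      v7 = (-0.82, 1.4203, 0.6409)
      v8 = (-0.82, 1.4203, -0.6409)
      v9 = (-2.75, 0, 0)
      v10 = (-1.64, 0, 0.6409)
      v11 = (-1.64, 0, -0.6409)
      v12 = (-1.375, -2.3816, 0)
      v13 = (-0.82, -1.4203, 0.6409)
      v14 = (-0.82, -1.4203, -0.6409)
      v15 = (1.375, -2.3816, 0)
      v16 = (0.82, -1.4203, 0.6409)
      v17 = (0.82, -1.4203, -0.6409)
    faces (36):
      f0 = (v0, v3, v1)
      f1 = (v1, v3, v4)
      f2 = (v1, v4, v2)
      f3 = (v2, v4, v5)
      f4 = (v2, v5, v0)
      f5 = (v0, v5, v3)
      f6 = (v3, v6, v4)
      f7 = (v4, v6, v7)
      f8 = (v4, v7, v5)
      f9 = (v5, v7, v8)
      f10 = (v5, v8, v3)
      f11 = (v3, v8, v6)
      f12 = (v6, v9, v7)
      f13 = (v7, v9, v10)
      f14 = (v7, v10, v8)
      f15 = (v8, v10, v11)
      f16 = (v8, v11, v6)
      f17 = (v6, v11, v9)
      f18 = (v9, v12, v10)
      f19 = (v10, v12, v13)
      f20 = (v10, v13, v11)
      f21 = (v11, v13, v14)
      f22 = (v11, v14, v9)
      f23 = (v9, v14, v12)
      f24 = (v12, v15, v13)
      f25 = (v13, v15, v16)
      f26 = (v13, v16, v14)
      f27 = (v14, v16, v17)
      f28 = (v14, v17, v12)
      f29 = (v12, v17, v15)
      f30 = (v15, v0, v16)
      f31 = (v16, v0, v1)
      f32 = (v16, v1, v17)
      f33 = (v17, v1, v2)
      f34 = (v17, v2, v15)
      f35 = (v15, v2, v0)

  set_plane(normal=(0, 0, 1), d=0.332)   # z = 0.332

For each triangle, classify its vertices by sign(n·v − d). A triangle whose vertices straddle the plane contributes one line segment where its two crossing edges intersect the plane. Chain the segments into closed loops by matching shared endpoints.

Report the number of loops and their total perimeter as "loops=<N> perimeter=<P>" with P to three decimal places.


Straddling triangles (24 of 36):
  (v0,v3,v1) [--+] → (1.51228, 1.14788, 0.332)–(2.175, 0, 0.332)  len=1.3255
  (v1,v3,v4) [+-+] → (1.51228, 1.14788, 0.332)–(1.0875, 1.88363, 0.332)  len=0.8496
  (v1,v4,v2) [++-] → (1.01761, 1.07802, 0.332)–(1.64, 0, 0.332)  len=1.2448
  (v2,v4,v5) [-+-] → (1.01761, 1.07802, 0.332)–(0.82, 1.4203, 0.332)  len=0.3952
  (v3,v6,v4) [--+] → (-0.237943, 1.88363, 0.332)–(1.0875, 1.88363, 0.332)  len=1.3254
  (v4,v6,v7) [+-+] → (-0.237943, 1.88363, 0.332)–(-1.0875, 1.88363, 0.332)  len=0.8496
  (v4,v7,v5) [++-] → (-0.424778, 1.4203, 0.332)–(0.82, 1.4203, 0.332)  len=1.2448
  (v5,v7,v8) [-+-] → (-0.424778, 1.4203, 0.332)–(-0.82, 1.4203, 0.332)  len=0.3952
  (v6,v9,v7) [--+] → (-1.75022, 0.735746, 0.332)–(-1.0875, 1.88363, 0.332)  len=1.3255
  (v7,v9,v10) [+-+] → (-1.75022, 0.735746, 0.332)–(-2.175, 0, 0.332)  len=0.8496
  (v7,v10,v8) [++-] → (-1.44239, 0.342277, 0.332)–(-0.82, 1.4203, 0.332)  len=1.2448
  (v8,v10,v11) [-+-] → (-1.44239, 0.342277, 0.332)–(-1.64, 0, 0.332)  len=0.3952
  (v9,v12,v10) [--+] → (-1.51228, -1.14788, 0.332)–(-2.175, 0, 0.332)  len=1.3255
  (v10,v12,v13) [+-+] → (-1.51228, -1.14788, 0.332)–(-1.0875, -1.88363, 0.332)  len=0.8496
  (v10,v13,v11) [++-] → (-1.01761, -1.07802, 0.332)–(-1.64, 0, 0.332)  len=1.2448
  (v11,v13,v14) [-+-] → (-1.01761, -1.07802, 0.332)–(-0.82, -1.4203, 0.332)  len=0.3952
  (v12,v15,v13) [--+] → (0.237943, -1.88363, 0.332)–(-1.0875, -1.88363, 0.332)  len=1.3254
  (v13,v15,v16) [+-+] → (0.237943, -1.88363, 0.332)–(1.0875, -1.88363, 0.332)  len=0.8496
  (v13,v16,v14) [++-] → (0.424778, -1.4203, 0.332)–(-0.82, -1.4203, 0.332)  len=1.2448
  (v14,v16,v17) [-+-] → (0.424778, -1.4203, 0.332)–(0.82, -1.4203, 0.332)  len=0.3952
  (v15,v0,v16) [--+] → (1.75022, -0.735746, 0.332)–(1.0875, -1.88363, 0.332)  len=1.3255
  (v16,v0,v1) [+-+] → (1.75022, -0.735746, 0.332)–(2.175, 0, 0.332)  len=0.8496
  (v16,v1,v17) [++-] → (1.44239, -0.342277, 0.332)–(0.82, -1.4203, 0.332)  len=1.2448
  (v17,v1,v2) [-+-] → (1.44239, -0.342277, 0.332)–(1.64, 0, 0.332)  len=0.3952

Chained into 2 loop(s):
  loop 1: 12 segments, perimeter = 13.0501
  loop 2: 12 segments, perimeter = 9.8401
Total perimeter = 22.890

loops=2 perimeter=22.890


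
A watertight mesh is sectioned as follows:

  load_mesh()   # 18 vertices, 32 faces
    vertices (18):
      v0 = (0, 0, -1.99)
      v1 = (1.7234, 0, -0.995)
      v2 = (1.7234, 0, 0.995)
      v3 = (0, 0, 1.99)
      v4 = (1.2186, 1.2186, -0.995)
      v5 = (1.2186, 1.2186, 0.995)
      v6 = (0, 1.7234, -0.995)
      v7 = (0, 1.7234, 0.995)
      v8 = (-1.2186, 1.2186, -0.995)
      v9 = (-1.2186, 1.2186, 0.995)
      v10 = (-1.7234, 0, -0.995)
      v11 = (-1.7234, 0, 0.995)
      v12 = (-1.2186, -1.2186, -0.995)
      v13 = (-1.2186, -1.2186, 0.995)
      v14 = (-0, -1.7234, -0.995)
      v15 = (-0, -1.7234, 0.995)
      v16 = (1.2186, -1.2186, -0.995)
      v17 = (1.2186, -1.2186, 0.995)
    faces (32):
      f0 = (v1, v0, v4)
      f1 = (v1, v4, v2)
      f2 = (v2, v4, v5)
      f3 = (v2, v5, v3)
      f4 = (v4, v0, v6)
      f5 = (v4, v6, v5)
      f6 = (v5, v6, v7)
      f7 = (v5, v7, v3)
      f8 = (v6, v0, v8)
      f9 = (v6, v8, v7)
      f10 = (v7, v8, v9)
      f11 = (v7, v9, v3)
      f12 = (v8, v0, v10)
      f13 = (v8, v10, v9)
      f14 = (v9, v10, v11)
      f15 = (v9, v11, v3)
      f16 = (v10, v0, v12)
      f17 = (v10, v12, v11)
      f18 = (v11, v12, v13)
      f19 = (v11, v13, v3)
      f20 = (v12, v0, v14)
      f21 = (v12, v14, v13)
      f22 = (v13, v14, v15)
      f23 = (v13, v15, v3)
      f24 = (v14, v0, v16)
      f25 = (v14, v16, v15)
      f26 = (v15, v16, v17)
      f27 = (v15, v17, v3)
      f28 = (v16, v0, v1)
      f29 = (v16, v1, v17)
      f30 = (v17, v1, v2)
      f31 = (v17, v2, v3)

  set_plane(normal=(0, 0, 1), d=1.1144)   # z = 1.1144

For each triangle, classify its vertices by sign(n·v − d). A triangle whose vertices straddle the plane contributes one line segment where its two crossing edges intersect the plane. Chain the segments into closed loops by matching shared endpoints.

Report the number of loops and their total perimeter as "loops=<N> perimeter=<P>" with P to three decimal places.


loops=1 perimeter=9.286

Straddling triangles (8 of 32):
  (v2,v5,v3) [--+] → (1.07237, 1.07237, 1.1144)–(1.51659, 0, 1.1144)  len=1.1607
  (v5,v7,v3) [--+] → (0, 1.51659, 1.1144)–(1.07237, 1.07237, 1.1144)  len=1.1607
  (v7,v9,v3) [--+] → (-1.07237, 1.07237, 1.1144)–(0, 1.51659, 1.1144)  len=1.1607
  (v9,v11,v3) [--+] → (-1.51659, 0, 1.1144)–(-1.07237, 1.07237, 1.1144)  len=1.1607
  (v11,v13,v3) [--+] → (-1.07237, -1.07237, 1.1144)–(-1.51659, 0, 1.1144)  len=1.1607
  (v13,v15,v3) [--+] → (0, -1.51659, 1.1144)–(-1.07237, -1.07237, 1.1144)  len=1.1607
  (v15,v17,v3) [--+] → (1.07237, -1.07237, 1.1144)–(0, -1.51659, 1.1144)  len=1.1607
  (v17,v2,v3) [--+] → (1.51659, 0, 1.1144)–(1.07237, -1.07237, 1.1144)  len=1.1607

Chained into 1 loop(s):
  loop 1: 8 segments, perimeter = 9.2859
Total perimeter = 9.286


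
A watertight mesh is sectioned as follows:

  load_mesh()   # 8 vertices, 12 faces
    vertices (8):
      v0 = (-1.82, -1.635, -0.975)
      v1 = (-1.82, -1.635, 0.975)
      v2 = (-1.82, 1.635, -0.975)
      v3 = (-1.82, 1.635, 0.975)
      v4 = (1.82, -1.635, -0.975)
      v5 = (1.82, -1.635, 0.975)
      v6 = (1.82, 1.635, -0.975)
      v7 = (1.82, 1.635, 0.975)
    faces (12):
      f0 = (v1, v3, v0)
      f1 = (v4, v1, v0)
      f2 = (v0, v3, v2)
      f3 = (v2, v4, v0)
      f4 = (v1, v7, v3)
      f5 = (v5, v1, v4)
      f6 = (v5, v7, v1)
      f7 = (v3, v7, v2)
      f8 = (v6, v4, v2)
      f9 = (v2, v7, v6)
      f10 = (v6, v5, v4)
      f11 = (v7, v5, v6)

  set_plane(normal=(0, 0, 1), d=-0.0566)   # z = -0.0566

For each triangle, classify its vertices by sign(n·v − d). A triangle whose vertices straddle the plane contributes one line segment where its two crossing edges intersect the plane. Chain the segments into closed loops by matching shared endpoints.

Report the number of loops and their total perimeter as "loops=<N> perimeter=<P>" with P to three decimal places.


Straddling triangles (8 of 12):
  (v1,v3,v0) [++-] → (-1.82, -0.0949138, -0.0566)–(-1.82, -1.635, -0.0566)  len=1.5401
  (v4,v1,v0) [-+-] → (0.105653, -1.635, -0.0566)–(-1.82, -1.635, -0.0566)  len=1.9257
  (v0,v3,v2) [-+-] → (-1.82, -0.0949138, -0.0566)–(-1.82, 1.635, -0.0566)  len=1.7299
  (v5,v1,v4) [++-] → (0.105653, -1.635, -0.0566)–(1.82, -1.635, -0.0566)  len=1.7143
  (v3,v7,v2) [++-] → (-0.105653, 1.635, -0.0566)–(-1.82, 1.635, -0.0566)  len=1.7143
  (v2,v7,v6) [-+-] → (-0.105653, 1.635, -0.0566)–(1.82, 1.635, -0.0566)  len=1.9257
  (v6,v5,v4) [-+-] → (1.82, 0.0949138, -0.0566)–(1.82, -1.635, -0.0566)  len=1.7299
  (v7,v5,v6) [++-] → (1.82, 0.0949138, -0.0566)–(1.82, 1.635, -0.0566)  len=1.5401

Chained into 1 loop(s):
  loop 1: 8 segments, perimeter = 13.8200
Total perimeter = 13.820

loops=1 perimeter=13.820


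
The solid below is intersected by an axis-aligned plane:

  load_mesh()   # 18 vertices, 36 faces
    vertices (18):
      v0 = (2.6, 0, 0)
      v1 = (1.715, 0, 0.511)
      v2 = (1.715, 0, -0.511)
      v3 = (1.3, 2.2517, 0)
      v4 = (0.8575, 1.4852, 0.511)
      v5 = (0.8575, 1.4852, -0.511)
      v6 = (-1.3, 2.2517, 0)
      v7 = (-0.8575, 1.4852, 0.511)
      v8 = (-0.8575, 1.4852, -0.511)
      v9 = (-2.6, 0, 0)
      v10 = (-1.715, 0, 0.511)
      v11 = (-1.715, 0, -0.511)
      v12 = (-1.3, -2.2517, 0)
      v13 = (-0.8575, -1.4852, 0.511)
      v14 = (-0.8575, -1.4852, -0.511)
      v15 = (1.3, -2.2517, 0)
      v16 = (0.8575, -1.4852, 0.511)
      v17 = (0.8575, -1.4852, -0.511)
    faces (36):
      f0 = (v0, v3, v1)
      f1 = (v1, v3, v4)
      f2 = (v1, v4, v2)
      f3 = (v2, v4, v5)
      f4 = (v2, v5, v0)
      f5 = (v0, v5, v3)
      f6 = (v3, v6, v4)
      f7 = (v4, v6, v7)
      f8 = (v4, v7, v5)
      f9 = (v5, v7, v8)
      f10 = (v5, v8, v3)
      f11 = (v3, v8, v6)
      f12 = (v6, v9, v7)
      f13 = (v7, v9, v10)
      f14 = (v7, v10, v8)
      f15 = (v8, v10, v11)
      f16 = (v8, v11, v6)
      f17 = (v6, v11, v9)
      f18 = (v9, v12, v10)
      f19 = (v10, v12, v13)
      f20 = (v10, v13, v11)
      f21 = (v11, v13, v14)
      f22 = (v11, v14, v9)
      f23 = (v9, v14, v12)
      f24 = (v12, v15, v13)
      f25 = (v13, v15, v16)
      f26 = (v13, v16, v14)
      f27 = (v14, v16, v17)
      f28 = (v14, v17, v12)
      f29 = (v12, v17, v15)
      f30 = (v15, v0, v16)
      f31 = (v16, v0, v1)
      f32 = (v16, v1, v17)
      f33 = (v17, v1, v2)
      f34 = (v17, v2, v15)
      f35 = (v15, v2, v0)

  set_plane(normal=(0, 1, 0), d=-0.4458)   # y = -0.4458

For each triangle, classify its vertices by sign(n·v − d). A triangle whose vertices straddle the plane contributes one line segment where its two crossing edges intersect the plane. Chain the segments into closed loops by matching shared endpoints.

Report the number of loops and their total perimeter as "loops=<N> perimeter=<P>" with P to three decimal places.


Straddling triangles (12 of 36):
  (v9,v12,v10) [+-+] → (-2.34262, -0.4458, 0)–(-1.63284, -0.4458, 0.40983)  len=0.8196
  (v10,v12,v13) [+--] → (-1.63284, -0.4458, 0.40983)–(-1.45761, -0.4458, 0.511)  len=0.2023
  (v10,v13,v11) [+-+] → (-1.45761, -0.4458, 0.511)–(-1.45761, -0.4458, -0.204235)  len=0.7152
  (v11,v13,v14) [+--] → (-1.45761, -0.4458, -0.204235)–(-1.45761, -0.4458, -0.511)  len=0.3068
  (v11,v14,v9) [+-+] → (-1.45761, -0.4458, -0.511)–(-2.07697, -0.4458, -0.153383)  len=0.7152
  (v9,v14,v12) [+--] → (-2.07697, -0.4458, -0.153383)–(-2.34262, -0.4458, 0)  len=0.3068
  (v15,v0,v16) [-+-] → (2.34262, -0.4458, 0)–(2.07697, -0.4458, 0.153383)  len=0.3068
  (v16,v0,v1) [-++] → (2.07697, -0.4458, 0.153383)–(1.45761, -0.4458, 0.511)  len=0.7152
  (v16,v1,v17) [-+-] → (1.45761, -0.4458, 0.511)–(1.45761, -0.4458, 0.204235)  len=0.3068
  (v17,v1,v2) [-++] → (1.45761, -0.4458, 0.204235)–(1.45761, -0.4458, -0.511)  len=0.7152
  (v17,v2,v15) [-+-] → (1.45761, -0.4458, -0.511)–(1.63284, -0.4458, -0.40983)  len=0.2023
  (v15,v2,v0) [-++] → (1.63284, -0.4458, -0.40983)–(2.34262, -0.4458, 0)  len=0.8196

Chained into 2 loop(s):
  loop 1: 6 segments, perimeter = 3.0659
  loop 2: 6 segments, perimeter = 3.0659
Total perimeter = 6.132

loops=2 perimeter=6.132


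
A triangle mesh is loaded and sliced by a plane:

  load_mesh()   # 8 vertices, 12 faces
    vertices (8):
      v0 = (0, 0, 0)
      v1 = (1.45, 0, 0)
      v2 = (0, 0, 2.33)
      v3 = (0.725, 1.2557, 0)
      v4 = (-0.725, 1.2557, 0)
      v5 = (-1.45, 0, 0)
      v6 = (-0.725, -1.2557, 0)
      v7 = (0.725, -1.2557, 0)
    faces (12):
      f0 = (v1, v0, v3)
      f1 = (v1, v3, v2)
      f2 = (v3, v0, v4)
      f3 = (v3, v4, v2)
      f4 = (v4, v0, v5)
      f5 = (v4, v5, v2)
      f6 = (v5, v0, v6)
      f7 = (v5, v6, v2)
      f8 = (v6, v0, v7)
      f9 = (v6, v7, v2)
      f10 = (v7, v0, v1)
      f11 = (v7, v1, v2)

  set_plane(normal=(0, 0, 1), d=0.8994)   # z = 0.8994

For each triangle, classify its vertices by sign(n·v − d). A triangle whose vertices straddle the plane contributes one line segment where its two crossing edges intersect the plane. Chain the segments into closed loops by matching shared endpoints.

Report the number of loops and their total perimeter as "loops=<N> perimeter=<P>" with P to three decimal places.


Straddling triangles (6 of 12):
  (v1,v3,v2) [--+] → (0.445144, 0.770989, 0.8994)–(0.890288, 0, 0.8994)  len=0.8903
  (v3,v4,v2) [--+] → (-0.445144, 0.770989, 0.8994)–(0.445144, 0.770989, 0.8994)  len=0.8903
  (v4,v5,v2) [--+] → (-0.890288, 0, 0.8994)–(-0.445144, 0.770989, 0.8994)  len=0.8903
  (v5,v6,v2) [--+] → (-0.445144, -0.770989, 0.8994)–(-0.890288, 0, 0.8994)  len=0.8903
  (v6,v7,v2) [--+] → (0.445144, -0.770989, 0.8994)–(-0.445144, -0.770989, 0.8994)  len=0.8903
  (v7,v1,v2) [--+] → (0.890288, 0, 0.8994)–(0.445144, -0.770989, 0.8994)  len=0.8903

Chained into 1 loop(s):
  loop 1: 6 segments, perimeter = 5.3416
Total perimeter = 5.342

loops=1 perimeter=5.342


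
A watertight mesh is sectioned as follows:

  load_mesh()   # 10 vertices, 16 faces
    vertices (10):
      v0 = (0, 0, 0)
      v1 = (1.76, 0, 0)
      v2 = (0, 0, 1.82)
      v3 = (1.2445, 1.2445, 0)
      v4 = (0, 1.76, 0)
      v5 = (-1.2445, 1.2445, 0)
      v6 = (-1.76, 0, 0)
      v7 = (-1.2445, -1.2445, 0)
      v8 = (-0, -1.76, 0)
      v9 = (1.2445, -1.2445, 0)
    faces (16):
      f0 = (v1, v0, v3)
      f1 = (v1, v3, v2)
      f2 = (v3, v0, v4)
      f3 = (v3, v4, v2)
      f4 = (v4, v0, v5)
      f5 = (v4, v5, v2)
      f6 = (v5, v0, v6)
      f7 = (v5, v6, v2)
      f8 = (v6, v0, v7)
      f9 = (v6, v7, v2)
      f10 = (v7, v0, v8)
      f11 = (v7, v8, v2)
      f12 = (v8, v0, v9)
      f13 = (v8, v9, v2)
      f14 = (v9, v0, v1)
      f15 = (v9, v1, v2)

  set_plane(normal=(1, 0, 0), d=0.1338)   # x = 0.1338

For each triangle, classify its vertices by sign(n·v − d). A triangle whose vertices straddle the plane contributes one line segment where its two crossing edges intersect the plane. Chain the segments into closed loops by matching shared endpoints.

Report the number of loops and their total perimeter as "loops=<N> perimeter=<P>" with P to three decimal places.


loops=1 perimeter=8.219

Straddling triangles (8 of 16):
  (v1,v0,v3) [+-+] → (0.1338, 0, 0)–(0.1338, 0.1338, 0)  len=0.1338
  (v1,v3,v2) [++-] → (0.1338, 0.1338, 1.62433)–(0.1338, 0, 1.68164)  len=0.1456
  (v3,v0,v4) [+--] → (0.1338, 0.1338, 0)–(0.1338, 1.70458, 0)  len=1.5708
  (v3,v4,v2) [+--] → (0.1338, 1.70458, 0)–(0.1338, 0.1338, 1.62433)  len=2.2596
  (v8,v0,v9) [--+] → (0.1338, -0.1338, 0)–(0.1338, -1.70458, 0)  len=1.5708
  (v8,v9,v2) [-+-] → (0.1338, -1.70458, 0)–(0.1338, -0.1338, 1.62433)  len=2.2596
  (v9,v0,v1) [+-+] → (0.1338, -0.1338, 0)–(0.1338, 0, 0)  len=0.1338
  (v9,v1,v2) [++-] → (0.1338, 0, 1.68164)–(0.1338, -0.1338, 1.62433)  len=0.1456

Chained into 1 loop(s):
  loop 1: 8 segments, perimeter = 8.2195
Total perimeter = 8.219


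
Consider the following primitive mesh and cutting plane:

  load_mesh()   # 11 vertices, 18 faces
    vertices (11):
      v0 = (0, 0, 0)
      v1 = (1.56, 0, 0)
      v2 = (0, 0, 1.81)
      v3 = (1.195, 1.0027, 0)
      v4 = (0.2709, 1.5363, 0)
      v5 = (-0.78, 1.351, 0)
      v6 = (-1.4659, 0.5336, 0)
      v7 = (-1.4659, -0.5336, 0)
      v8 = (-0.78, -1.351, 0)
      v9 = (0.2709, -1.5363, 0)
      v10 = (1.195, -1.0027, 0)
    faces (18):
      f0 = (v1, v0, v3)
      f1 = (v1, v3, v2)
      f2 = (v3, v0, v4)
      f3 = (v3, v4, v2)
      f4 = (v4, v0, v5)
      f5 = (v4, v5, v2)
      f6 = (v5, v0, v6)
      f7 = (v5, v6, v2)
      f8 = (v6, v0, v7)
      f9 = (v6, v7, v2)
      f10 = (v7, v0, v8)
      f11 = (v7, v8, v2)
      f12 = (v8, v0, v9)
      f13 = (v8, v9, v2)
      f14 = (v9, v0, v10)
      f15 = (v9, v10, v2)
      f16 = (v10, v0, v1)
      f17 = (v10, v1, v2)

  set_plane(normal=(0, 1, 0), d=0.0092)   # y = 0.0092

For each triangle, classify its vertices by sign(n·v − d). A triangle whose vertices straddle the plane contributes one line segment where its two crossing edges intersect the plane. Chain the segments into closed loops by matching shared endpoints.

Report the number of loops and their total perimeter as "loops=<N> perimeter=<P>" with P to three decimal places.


loops=1 perimeter=7.725

Straddling triangles (10 of 18):
  (v1,v0,v3) [--+] → (0.0109644, 0.0092, 0)–(1.55665, 0.0092, 0)  len=1.5457
  (v1,v3,v2) [-+-] → (1.55665, 0.0092, 0)–(0.0109644, 0.0092, 1.79339)  len=2.3676
  (v3,v0,v4) [+-+] → (0.0109644, 0.0092, 0)–(0.00162226, 0.0092, 0)  len=0.0093
  (v3,v4,v2) [++-] → (0.00162226, 0.0092, 1.79916)–(0.0109644, 0.0092, 1.79339)  len=0.0110
  (v4,v0,v5) [+-+] → (0.00162226, 0.0092, 0)–(-0.00531162, 0.0092, 0)  len=0.0069
  (v4,v5,v2) [++-] → (-0.00531162, 0.0092, 1.79767)–(0.00162226, 0.0092, 1.79916)  len=0.0071
  (v5,v0,v6) [+-+] → (-0.00531162, 0.0092, 0)–(-0.0252741, 0.0092, 0)  len=0.0200
  (v5,v6,v2) [++-] → (-0.0252741, 0.0092, 1.77879)–(-0.00531162, 0.0092, 1.79767)  len=0.0275
  (v6,v0,v7) [+--] → (-0.0252741, 0.0092, 0)–(-1.4659, 0.0092, 0)  len=1.4406
  (v6,v7,v2) [+--] → (-1.4659, 0.0092, 0)–(-0.0252741, 0.0092, 1.77879)  len=2.2890

Chained into 1 loop(s):
  loop 1: 10 segments, perimeter = 7.7247
Total perimeter = 7.725


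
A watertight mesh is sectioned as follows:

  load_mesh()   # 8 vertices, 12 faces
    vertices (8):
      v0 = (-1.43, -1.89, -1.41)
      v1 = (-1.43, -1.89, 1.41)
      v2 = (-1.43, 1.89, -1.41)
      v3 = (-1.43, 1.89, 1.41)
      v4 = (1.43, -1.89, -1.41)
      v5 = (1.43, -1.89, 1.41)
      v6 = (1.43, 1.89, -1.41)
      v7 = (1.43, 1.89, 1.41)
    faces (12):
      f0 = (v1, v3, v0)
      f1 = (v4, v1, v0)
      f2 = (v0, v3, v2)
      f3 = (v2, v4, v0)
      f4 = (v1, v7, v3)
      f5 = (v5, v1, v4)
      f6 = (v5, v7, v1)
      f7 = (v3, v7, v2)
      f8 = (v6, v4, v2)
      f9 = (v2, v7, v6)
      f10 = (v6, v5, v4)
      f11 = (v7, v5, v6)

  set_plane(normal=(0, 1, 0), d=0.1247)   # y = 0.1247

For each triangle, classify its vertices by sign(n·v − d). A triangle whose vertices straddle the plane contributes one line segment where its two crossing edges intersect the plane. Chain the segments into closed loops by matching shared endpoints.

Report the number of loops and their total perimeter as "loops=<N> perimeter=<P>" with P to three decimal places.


Straddling triangles (8 of 12):
  (v1,v3,v0) [-+-] → (-1.43, 0.1247, 1.41)–(-1.43, 0.1247, 0.0930302)  len=1.3170
  (v0,v3,v2) [-++] → (-1.43, 0.1247, 0.0930302)–(-1.43, 0.1247, -1.41)  len=1.5030
  (v2,v4,v0) [+--] → (-0.0943497, 0.1247, -1.41)–(-1.43, 0.1247, -1.41)  len=1.3357
  (v1,v7,v3) [-++] → (0.0943497, 0.1247, 1.41)–(-1.43, 0.1247, 1.41)  len=1.5243
  (v5,v7,v1) [-+-] → (1.43, 0.1247, 1.41)–(0.0943497, 0.1247, 1.41)  len=1.3357
  (v6,v4,v2) [+-+] → (1.43, 0.1247, -1.41)–(-0.0943497, 0.1247, -1.41)  len=1.5243
  (v6,v5,v4) [+--] → (1.43, 0.1247, -0.0930302)–(1.43, 0.1247, -1.41)  len=1.3170
  (v7,v5,v6) [+-+] → (1.43, 0.1247, 1.41)–(1.43, 0.1247, -0.0930302)  len=1.5030

Chained into 1 loop(s):
  loop 1: 8 segments, perimeter = 11.3600
Total perimeter = 11.360

loops=1 perimeter=11.360
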